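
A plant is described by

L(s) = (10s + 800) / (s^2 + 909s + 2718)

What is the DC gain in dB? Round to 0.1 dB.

-10.6 dB

L(0) = 800 / 2718 ≈ 0.29433
20 log₁₀(0.29433) ≈ -10.62 dB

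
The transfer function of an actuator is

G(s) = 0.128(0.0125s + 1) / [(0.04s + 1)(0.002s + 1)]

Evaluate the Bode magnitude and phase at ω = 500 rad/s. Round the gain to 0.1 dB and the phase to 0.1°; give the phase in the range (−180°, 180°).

At ω = 500 rad/s:
zero (1 + j500·0.0125) = 1 + j6.25 → |·| ≈ 6.3295, ∠ ≈ 80.91°
pole (1 + j500·0.04) = 1 + j20 → |·| ≈ 20.025, ∠ ≈ 87.14°
pole (1 + j500·0.002) = 1 + j1 → |·| ≈ 1.4142, ∠ ≈ 45.00°
|G| = 0.128 · 6.3295 / (20.025 · 1.4142) ≈ 0.028609
Gain = 20 log₁₀(0.028609) ≈ -30.87 dB
∠G = (80.91°) − (87.14° + 45.00°) = -51.23°

-30.9 dB, -51.2°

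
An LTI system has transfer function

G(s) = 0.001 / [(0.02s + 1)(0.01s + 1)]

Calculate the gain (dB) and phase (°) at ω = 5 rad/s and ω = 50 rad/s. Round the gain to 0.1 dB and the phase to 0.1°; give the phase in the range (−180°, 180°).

ω = 5: -60.1 dB, -8.6°; ω = 50: -64.0 dB, -71.6°

At ω = 5 rad/s:
pole (1 + j5·0.02) = 1 + j0.1 → |·| ≈ 1.005, ∠ ≈ 5.71°
pole (1 + j5·0.01) = 1 + j0.05 → |·| ≈ 1.0012, ∠ ≈ 2.86°
|G| = 0.001 · 1 / (1.005 · 1.0012) ≈ 0.00099383
Gain = 20 log₁₀(0.00099383) ≈ -60.05 dB
∠G = (0°) − (5.71° + 2.86°) = -8.57°

At ω = 50 rad/s:
pole (1 + j50·0.02) = 1 + j1 → |·| ≈ 1.4142, ∠ ≈ 45.00°
pole (1 + j50·0.01) = 1 + j0.5 → |·| ≈ 1.118, ∠ ≈ 26.57°
|G| = 0.001 · 1 / (1.4142 · 1.118) ≈ 0.00063248
Gain = 20 log₁₀(0.00063248) ≈ -63.98 dB
∠G = (0°) − (45.00° + 26.57°) = -71.57°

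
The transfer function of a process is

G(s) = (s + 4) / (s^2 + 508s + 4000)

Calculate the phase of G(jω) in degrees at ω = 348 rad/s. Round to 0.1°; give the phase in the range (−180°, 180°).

Substitute s = j348:
Numerator: (j348) + 4 = 4 + j348
Denominator: (j348)^2 + 508(j348) + 4000 = -117104 + j176784
|N| = √(4² + 348²) ≈ 348.02, ∠N ≈ 89.34°
|D| = √(117104² + 176784²) ≈ 2.1205e+05, ∠D ≈ 123.52°
∠G = 89.34° − 123.52° = -34.18°

-34.2°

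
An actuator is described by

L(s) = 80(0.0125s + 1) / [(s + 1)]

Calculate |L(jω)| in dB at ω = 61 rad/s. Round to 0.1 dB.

4.3 dB

At ω = 61 rad/s:
zero (1 + j61·0.0125) = 1 + j0.7625 → |·| ≈ 1.2575, ∠ ≈ 37.33°
pole (1 + j61·1) = 1 + j61 → |·| ≈ 61.008, ∠ ≈ 89.06°
|L| = 80 · 1.2575 / (61.008) ≈ 1.649
Gain = 20 log₁₀(1.649) ≈ 4.34 dB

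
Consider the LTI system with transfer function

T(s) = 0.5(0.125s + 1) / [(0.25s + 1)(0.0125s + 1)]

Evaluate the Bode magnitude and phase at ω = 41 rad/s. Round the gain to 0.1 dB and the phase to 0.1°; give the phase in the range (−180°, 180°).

At ω = 41 rad/s:
zero (1 + j41·0.125) = 1 + j5.125 → |·| ≈ 5.2216, ∠ ≈ 78.96°
pole (1 + j41·0.25) = 1 + j10.25 → |·| ≈ 10.299, ∠ ≈ 84.43°
pole (1 + j41·0.0125) = 1 + j0.5125 → |·| ≈ 1.1237, ∠ ≈ 27.14°
|T| = 0.5 · 5.2216 / (10.299 · 1.1237) ≈ 0.22559
Gain = 20 log₁₀(0.22559) ≈ -12.93 dB
∠T = (78.96°) − (84.43° + 27.14°) = -32.61°

-12.9 dB, -32.6°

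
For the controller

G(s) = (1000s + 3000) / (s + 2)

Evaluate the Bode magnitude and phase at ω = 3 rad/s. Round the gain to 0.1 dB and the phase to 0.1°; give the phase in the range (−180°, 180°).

61.4 dB, -11.3°

Substitute s = j3:
Numerator: 1000(j3) + 3000 = 3000 + j3000
Denominator: (j3) + 2 = 2 + j3
|N| = √(3000² + 3000²) ≈ 4242.6, ∠N ≈ 45.00°
|D| = √(2² + 3²) ≈ 3.6056, ∠D ≈ 56.31°
|G| = 4242.6 / 3.6056 ≈ 1176.7
Gain = 20 log₁₀(1176.7) ≈ 61.41 dB
∠G = 45.00° − 56.31° = -11.31°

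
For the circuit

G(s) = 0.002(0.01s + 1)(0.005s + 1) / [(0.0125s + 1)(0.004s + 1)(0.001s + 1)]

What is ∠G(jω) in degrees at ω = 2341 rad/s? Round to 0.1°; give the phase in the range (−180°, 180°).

-66.1°

At ω = 2341 rad/s:
zero (1 + j2341·0.01) = 1 + j23.41 → |·| ≈ 23.431, ∠ ≈ 87.55°
zero (1 + j2341·0.005) = 1 + j11.705 → |·| ≈ 11.748, ∠ ≈ 85.12°
pole (1 + j2341·0.0125) = 1 + j29.2625 → |·| ≈ 29.28, ∠ ≈ 88.04°
pole (1 + j2341·0.004) = 1 + j9.364 → |·| ≈ 9.4172, ∠ ≈ 83.90°
pole (1 + j2341·0.001) = 1 + j2.341 → |·| ≈ 2.5456, ∠ ≈ 66.87°
∠G = (87.55° + 85.12°) − (88.04° + 83.90° + 66.87°) = -66.14°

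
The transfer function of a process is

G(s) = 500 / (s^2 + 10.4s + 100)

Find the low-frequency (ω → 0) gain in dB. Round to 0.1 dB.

14.0 dB

G(0) = 500 / 100 = 5
20 log₁₀(5) ≈ 13.98 dB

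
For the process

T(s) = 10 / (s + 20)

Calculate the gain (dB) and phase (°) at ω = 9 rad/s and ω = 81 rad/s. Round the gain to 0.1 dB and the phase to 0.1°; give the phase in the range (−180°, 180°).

At s = jω = j9:
pole (s+20): 20 + j9 → |·| = √(20²+9²) = √481 ≈ 21.932, ∠ = arctan(9/20) ≈ 24.23°
|T| = 10 / 21.932 ≈ 0.45595
Gain = 20 log₁₀(0.45595) ≈ -6.82 dB
∠T = 0.00° − 24.23° = -24.23°

At s = jω = j81:
pole (s+20): 20 + j81 → |·| = √(20²+81²) = √6961 ≈ 83.433, ∠ = arctan(81/20) ≈ 76.13°
|T| = 10 / 83.433 ≈ 0.11986
Gain = 20 log₁₀(0.11986) ≈ -18.43 dB
∠T = 0.00° − 76.13° = -76.13°

ω = 9: -6.8 dB, -24.2°; ω = 81: -18.4 dB, -76.1°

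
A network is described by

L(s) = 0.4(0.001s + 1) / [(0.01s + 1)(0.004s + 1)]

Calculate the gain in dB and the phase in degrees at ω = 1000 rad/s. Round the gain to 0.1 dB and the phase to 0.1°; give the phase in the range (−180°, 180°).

At ω = 1000 rad/s:
zero (1 + j1000·0.001) = 1 + j1 → |·| ≈ 1.4142, ∠ ≈ 45.00°
pole (1 + j1000·0.01) = 1 + j10 → |·| ≈ 10.05, ∠ ≈ 84.29°
pole (1 + j1000·0.004) = 1 + j4 → |·| ≈ 4.1231, ∠ ≈ 75.96°
|L| = 0.4 · 1.4142 / (10.05 · 4.1231) ≈ 0.013652
Gain = 20 log₁₀(0.013652) ≈ -37.30 dB
∠L = (45.00°) − (84.29° + 75.96°) = -115.25°

-37.3 dB, -115.3°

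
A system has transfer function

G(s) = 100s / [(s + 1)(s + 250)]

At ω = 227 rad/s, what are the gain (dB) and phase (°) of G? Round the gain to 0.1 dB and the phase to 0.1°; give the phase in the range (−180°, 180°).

-10.6 dB, -42.0°

At s = jω = j227:
zero at origin: s = j227 → |·| = 227, ∠ = 90.00°
pole (s+1): 1 + j227 → |·| = √(1²+227²) = √51530 ≈ 227, ∠ = arctan(227/1) ≈ 89.75°
pole (s+250): 250 + j227 → |·| = √(250²+227²) = √114029 ≈ 337.68, ∠ = arctan(227/250) ≈ 42.24°
|G| = 100 · 227 / 76653 ≈ 0.29614
Gain = 20 log₁₀(0.29614) ≈ -10.57 dB
∠G = 90.00° − 131.99° = -41.99°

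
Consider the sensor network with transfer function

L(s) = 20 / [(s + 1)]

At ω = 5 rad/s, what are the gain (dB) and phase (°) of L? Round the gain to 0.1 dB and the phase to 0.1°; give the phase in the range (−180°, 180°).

11.9 dB, -78.7°

At ω = 5 rad/s:
pole (1 + j5·1) = 1 + j5 → |·| ≈ 5.099, ∠ ≈ 78.69°
|L| = 20 · 1 / (5.099) ≈ 3.9223
Gain = 20 log₁₀(3.9223) ≈ 11.87 dB
∠L = (0°) − (78.69°) = -78.69°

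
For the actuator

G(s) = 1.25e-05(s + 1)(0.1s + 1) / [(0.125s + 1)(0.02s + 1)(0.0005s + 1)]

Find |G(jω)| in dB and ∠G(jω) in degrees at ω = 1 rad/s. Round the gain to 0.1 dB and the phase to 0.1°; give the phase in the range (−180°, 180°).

At ω = 1 rad/s:
zero (1 + j1·1) = 1 + j1 → |·| ≈ 1.4142, ∠ ≈ 45.00°
zero (1 + j1·0.1) = 1 + j0.1 → |·| ≈ 1.005, ∠ ≈ 5.71°
pole (1 + j1·0.125) = 1 + j0.125 → |·| ≈ 1.0078, ∠ ≈ 7.13°
pole (1 + j1·0.02) = 1 + j0.02 → |·| ≈ 1.0002, ∠ ≈ 1.15°
pole (1 + j1·0.0005) = 1 + j0.0005 → |·| ≈ 1, ∠ ≈ 0.03°
|G| = 1.25e-05 · 1.4142 · 1.005 / (1.0078 · 1.0002 · 1) ≈ 1.7625e-05
Gain = 20 log₁₀(1.7625e-05) ≈ -95.08 dB
∠G = (45.00° + 5.71°) − (7.13° + 1.15° + 0.03°) = 42.40°

-95.1 dB, 42.4°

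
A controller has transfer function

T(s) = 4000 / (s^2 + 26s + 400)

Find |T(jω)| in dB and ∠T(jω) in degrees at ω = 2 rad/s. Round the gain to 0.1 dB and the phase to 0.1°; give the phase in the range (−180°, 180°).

20.0 dB, -7.5°

At s = jω = j2:
quadratic: (j2)² + 26·j2 + 400 = 396 + j52 → |·| ≈ 399.4, ∠ ≈ 7.48°
|T| = 4000 / 399.4 ≈ 10.015
Gain = 20 log₁₀(10.015) ≈ 20.01 dB
∠T = 0.00° − 7.48° = -7.48°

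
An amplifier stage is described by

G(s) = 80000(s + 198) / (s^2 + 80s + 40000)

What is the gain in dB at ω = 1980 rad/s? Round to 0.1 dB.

32.3 dB

At s = jω = j1980:
zero (s+198): 198 + j1980 → |·| = √(198²+1980²) = √3959604 ≈ 1989.9, ∠ = arctan(1980/198) ≈ 84.29°
quadratic: (j1980)² + 80·j1980 + 40000 = -3880400 + j158400 → |·| ≈ 3.8836e+06, ∠ ≈ 177.66°
|G| = 80000 · 1989.9 / 3.8836e+06 ≈ 40.991
Gain = 20 log₁₀(40.991) ≈ 32.25 dB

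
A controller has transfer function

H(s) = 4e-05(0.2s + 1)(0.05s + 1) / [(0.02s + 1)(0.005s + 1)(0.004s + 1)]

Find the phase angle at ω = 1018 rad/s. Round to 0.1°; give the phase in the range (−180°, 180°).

At ω = 1018 rad/s:
zero (1 + j1018·0.2) = 1 + j203.6 → |·| ≈ 203.6, ∠ ≈ 89.72°
zero (1 + j1018·0.05) = 1 + j50.9 → |·| ≈ 50.91, ∠ ≈ 88.87°
pole (1 + j1018·0.02) = 1 + j20.36 → |·| ≈ 20.385, ∠ ≈ 87.19°
pole (1 + j1018·0.005) = 1 + j5.09 → |·| ≈ 5.1873, ∠ ≈ 78.89°
pole (1 + j1018·0.004) = 1 + j4.072 → |·| ≈ 4.193, ∠ ≈ 76.20°
∠H = (89.72° + 88.87°) − (87.19° + 78.89° + 76.20°) = -63.69°

-63.7°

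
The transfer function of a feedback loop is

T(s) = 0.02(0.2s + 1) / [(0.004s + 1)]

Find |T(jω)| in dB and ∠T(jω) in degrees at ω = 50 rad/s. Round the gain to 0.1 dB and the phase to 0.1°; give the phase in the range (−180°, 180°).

At ω = 50 rad/s:
zero (1 + j50·0.2) = 1 + j10 → |·| ≈ 10.05, ∠ ≈ 84.29°
pole (1 + j50·0.004) = 1 + j0.2 → |·| ≈ 1.0198, ∠ ≈ 11.31°
|T| = 0.02 · 10.05 / (1.0198) ≈ 0.1971
Gain = 20 log₁₀(0.1971) ≈ -14.11 dB
∠T = (84.29°) − (11.31°) = 72.98°

-14.1 dB, 73.0°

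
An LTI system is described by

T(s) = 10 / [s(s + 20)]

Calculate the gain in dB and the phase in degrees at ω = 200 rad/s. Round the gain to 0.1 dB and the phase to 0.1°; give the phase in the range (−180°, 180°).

At s = jω = j200:
pole (s+20): 20 + j200 → |·| = √(20²+200²) = √40400 ≈ 201, ∠ = arctan(200/20) ≈ 84.29°
pole at origin: |s| = 200, ∠ = 90.00° (in denominator)
|T| = 10 / 40200 ≈ 0.00024876
Gain = 20 log₁₀(0.00024876) ≈ -72.08 dB
∠T = 0.00° − 174.29° = -174.29°

-72.1 dB, -174.3°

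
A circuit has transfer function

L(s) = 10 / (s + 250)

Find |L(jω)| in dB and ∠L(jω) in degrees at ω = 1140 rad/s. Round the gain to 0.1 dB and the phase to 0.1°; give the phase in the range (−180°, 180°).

-41.3 dB, -77.6°

At s = jω = j1140:
pole (s+250): 250 + j1140 → |·| = √(250²+1140²) = √1362100 ≈ 1167.1, ∠ = arctan(1140/250) ≈ 77.63°
|L| = 10 / 1167.1 ≈ 0.0085682
Gain = 20 log₁₀(0.0085682) ≈ -41.34 dB
∠L = 0.00° − 77.63° = -77.63°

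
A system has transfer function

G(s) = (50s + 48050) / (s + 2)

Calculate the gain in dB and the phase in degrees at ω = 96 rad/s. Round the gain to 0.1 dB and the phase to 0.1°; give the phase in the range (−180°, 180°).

Substitute s = j96:
Numerator: 50(j96) + 48050 = 48050 + j4800
Denominator: (j96) + 2 = 2 + j96
|N| = √(48050² + 4800²) ≈ 48289, ∠N ≈ 5.70°
|D| = √(2² + 96²) ≈ 96.021, ∠D ≈ 88.81°
|G| = 48289 / 96.021 ≈ 502.9
Gain = 20 log₁₀(502.9) ≈ 54.03 dB
∠G = 5.70° − 88.81° = -83.11°

54.0 dB, -83.1°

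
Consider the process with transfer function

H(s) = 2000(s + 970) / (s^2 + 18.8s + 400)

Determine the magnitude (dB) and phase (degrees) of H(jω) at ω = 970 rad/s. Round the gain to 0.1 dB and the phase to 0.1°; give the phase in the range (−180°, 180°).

At s = jω = j970:
zero (s+970): 970 + j970 → |·| = √(970²+970²) = √1881800 ≈ 1371.8, ∠ = arctan(970/970) ≈ 45.00°
quadratic: (j970)² + 18.8·j970 + 400 = -940500 + j18236 → |·| ≈ 9.4068e+05, ∠ ≈ 178.89°
|H| = 2000 · 1371.8 / 9.4068e+05 ≈ 2.9166
Gain = 20 log₁₀(2.9166) ≈ 9.30 dB
∠H = 45.00° − 178.89° = -133.89°

9.3 dB, -133.9°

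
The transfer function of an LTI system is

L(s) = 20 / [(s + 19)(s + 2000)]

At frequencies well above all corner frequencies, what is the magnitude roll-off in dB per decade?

Each pole contributes −20 dB/decade at high frequency; each zero contributes +20 dB/decade.
Net: 0 zero(s) − 2 pole(s) → -40 dB/decade.

-40 dB/decade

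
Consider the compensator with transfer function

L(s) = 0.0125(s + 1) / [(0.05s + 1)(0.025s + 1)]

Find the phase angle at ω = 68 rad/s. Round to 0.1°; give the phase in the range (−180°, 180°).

-44.0°

At ω = 68 rad/s:
zero (1 + j68·1) = 1 + j68 → |·| ≈ 68.007, ∠ ≈ 89.16°
pole (1 + j68·0.05) = 1 + j3.4 → |·| ≈ 3.544, ∠ ≈ 73.61°
pole (1 + j68·0.025) = 1 + j1.7 → |·| ≈ 1.9723, ∠ ≈ 59.53°
∠L = (89.16°) − (73.61° + 59.53°) = -43.98°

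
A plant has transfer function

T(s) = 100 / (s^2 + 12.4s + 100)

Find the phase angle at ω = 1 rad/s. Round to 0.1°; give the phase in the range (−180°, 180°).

At s = jω = j1:
quadratic: (j1)² + 12.4·j1 + 100 = 99 + j12.4 → |·| ≈ 99.774, ∠ ≈ 7.14°
∠T = 0.00° − 7.14° = -7.14°

-7.1°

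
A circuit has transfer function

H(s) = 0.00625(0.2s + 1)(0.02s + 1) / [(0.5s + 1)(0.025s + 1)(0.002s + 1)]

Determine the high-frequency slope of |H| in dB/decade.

Each pole contributes −20 dB/decade at high frequency; each zero contributes +20 dB/decade.
Net: 2 zero(s) − 3 pole(s) → -20 dB/decade.

-20 dB/decade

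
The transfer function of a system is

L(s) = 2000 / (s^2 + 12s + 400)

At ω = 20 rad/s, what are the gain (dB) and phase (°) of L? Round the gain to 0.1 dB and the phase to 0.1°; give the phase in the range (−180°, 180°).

At s = jω = j20:
quadratic: (j20)² + 12·j20 + 400 = 0 + j240 → |·| ≈ 240, ∠ ≈ 90.00°
|L| = 2000 / 240 ≈ 8.3333
Gain = 20 log₁₀(8.3333) ≈ 18.42 dB
∠L = 0.00° − 90.00° = -90.00°

18.4 dB, -90.0°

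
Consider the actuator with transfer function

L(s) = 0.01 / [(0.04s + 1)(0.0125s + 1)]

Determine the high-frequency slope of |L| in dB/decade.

-40 dB/decade

Each pole contributes −20 dB/decade at high frequency; each zero contributes +20 dB/decade.
Net: 0 zero(s) − 2 pole(s) → -40 dB/decade.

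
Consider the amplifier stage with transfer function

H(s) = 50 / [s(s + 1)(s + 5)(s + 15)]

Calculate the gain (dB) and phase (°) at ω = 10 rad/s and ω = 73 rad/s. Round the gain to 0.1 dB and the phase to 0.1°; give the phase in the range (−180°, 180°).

ω = 10: -52.2 dB, 88.6°; ω = 73: -115.3 dB, 16.3°

At s = jω = j10:
pole (s+1): 1 + j10 → |·| = √(1²+10²) = √101 ≈ 10.05, ∠ = arctan(10/1) ≈ 84.29°
pole (s+5): 5 + j10 → |·| = √(5²+10²) = √125 ≈ 11.18, ∠ = arctan(10/5) ≈ 63.43°
pole (s+15): 15 + j10 → |·| = √(15²+10²) = √325 ≈ 18.028, ∠ = arctan(10/15) ≈ 33.69°
pole at origin: |s| = 10, ∠ = 90.00° (in denominator)
|H| = 50 / 20256 ≈ 0.0024684
Gain = 20 log₁₀(0.0024684) ≈ -52.15 dB
∠H = 0.00° − 271.41° = -271.41° ≡ 88.59° (principal value)

At s = jω = j73:
pole (s+1): 1 + j73 → |·| = √(1²+73²) = √5330 ≈ 73.007, ∠ = arctan(73/1) ≈ 89.22°
pole (s+5): 5 + j73 → |·| = √(5²+73²) = √5354 ≈ 73.171, ∠ = arctan(73/5) ≈ 86.08°
pole (s+15): 15 + j73 → |·| = √(15²+73²) = √5554 ≈ 74.525, ∠ = arctan(73/15) ≈ 78.39°
pole at origin: |s| = 73, ∠ = 90.00° (in denominator)
|H| = 50 / 2.9062e+07 ≈ 1.7205e-06
Gain = 20 log₁₀(1.7205e-06) ≈ -115.29 dB
∠H = 0.00° − 343.69° = -343.69° ≡ 16.31° (principal value)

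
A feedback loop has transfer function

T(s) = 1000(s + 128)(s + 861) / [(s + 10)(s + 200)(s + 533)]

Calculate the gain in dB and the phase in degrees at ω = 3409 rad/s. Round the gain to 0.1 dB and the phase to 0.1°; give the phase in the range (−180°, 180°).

-10.5 dB, -93.9°

At s = jω = j3409:
zero (s+128): 128 + j3409 → |·| = √(128²+3409²) = √11637665 ≈ 3411.4, ∠ = arctan(3409/128) ≈ 87.85°
zero (s+861): 861 + j3409 → |·| = √(861²+3409²) = √12362602 ≈ 3516, ∠ = arctan(3409/861) ≈ 75.83°
pole (s+10): 10 + j3409 → |·| = √(10²+3409²) = √11621381 ≈ 3409, ∠ = arctan(3409/10) ≈ 89.83°
pole (s+200): 200 + j3409 → |·| = √(200²+3409²) = √11661281 ≈ 3414.9, ∠ = arctan(3409/200) ≈ 86.64°
pole (s+533): 533 + j3409 → |·| = √(533²+3409²) = √11905370 ≈ 3450.4, ∠ = arctan(3409/533) ≈ 81.11°
|T| = 1000 · 1.1994e+07 / 4.0167e+10 ≈ 0.2986
Gain = 20 log₁₀(0.2986) ≈ -10.50 dB
∠T = 163.68° − 257.58° = -93.90°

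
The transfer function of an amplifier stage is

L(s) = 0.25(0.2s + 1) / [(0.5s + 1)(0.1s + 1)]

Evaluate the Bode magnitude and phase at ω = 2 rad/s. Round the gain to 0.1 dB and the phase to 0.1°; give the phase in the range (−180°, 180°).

At ω = 2 rad/s:
zero (1 + j2·0.2) = 1 + j0.4 → |·| ≈ 1.077, ∠ ≈ 21.80°
pole (1 + j2·0.5) = 1 + j1 → |·| ≈ 1.4142, ∠ ≈ 45.00°
pole (1 + j2·0.1) = 1 + j0.2 → |·| ≈ 1.0198, ∠ ≈ 11.31°
|L| = 0.25 · 1.077 / (1.4142 · 1.0198) ≈ 0.18669
Gain = 20 log₁₀(0.18669) ≈ -14.58 dB
∠L = (21.80°) − (45.00° + 11.31°) = -34.51°

-14.6 dB, -34.5°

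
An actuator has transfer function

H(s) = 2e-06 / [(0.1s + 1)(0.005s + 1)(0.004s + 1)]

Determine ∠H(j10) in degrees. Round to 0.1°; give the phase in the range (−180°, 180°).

At ω = 10 rad/s:
pole (1 + j10·0.1) = 1 + j1 → |·| ≈ 1.4142, ∠ ≈ 45.00°
pole (1 + j10·0.005) = 1 + j0.05 → |·| ≈ 1.0012, ∠ ≈ 2.86°
pole (1 + j10·0.004) = 1 + j0.04 → |·| ≈ 1.0008, ∠ ≈ 2.29°
∠H = (0°) − (45.00° + 2.86° + 2.29°) = -50.15°

-50.2°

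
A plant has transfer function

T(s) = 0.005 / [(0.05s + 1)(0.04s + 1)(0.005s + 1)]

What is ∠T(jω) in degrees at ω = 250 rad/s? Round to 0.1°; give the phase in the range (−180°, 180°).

At ω = 250 rad/s:
pole (1 + j250·0.05) = 1 + j12.5 → |·| ≈ 12.54, ∠ ≈ 85.43°
pole (1 + j250·0.04) = 1 + j10 → |·| ≈ 10.05, ∠ ≈ 84.29°
pole (1 + j250·0.005) = 1 + j1.25 → |·| ≈ 1.6008, ∠ ≈ 51.34°
∠T = (0°) − (85.43° + 84.29° + 51.34°) = -221.06° ≡ 138.94° (principal value)

138.9°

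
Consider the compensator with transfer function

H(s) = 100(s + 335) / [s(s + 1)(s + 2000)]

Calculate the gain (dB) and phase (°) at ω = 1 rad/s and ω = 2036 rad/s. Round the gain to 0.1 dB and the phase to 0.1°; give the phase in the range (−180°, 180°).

At s = jω = j1:
zero (s+335): 335 + j1 → |·| = √(335²+1²) = √112226 ≈ 335, ∠ = arctan(1/335) ≈ 0.17°
pole (s+1): 1 + j1 → |·| = √(1²+1²) = √2 ≈ 1.4142, ∠ = arctan(1/1) ≈ 45.00°
pole (s+2000): 2000 + j1 → |·| = √(2000²+1²) = √4000001 ≈ 2000, ∠ = arctan(1/2000) ≈ 0.03°
pole at origin: |s| = 1, ∠ = 90.00° (in denominator)
|H| = 100 · 335 / 2828.4 ≈ 11.844
Gain = 20 log₁₀(11.844) ≈ 21.47 dB
∠H = 0.17° − 135.03° = -134.86°

At s = jω = j2036:
zero (s+335): 335 + j2036 → |·| = √(335²+2036²) = √4257521 ≈ 2063.4, ∠ = arctan(2036/335) ≈ 80.66°
pole (s+1): 1 + j2036 → |·| = √(1²+2036²) = √4145297 ≈ 2036, ∠ = arctan(2036/1) ≈ 89.97°
pole (s+2000): 2000 + j2036 → |·| = √(2000²+2036²) = √8145296 ≈ 2854, ∠ = arctan(2036/2000) ≈ 45.51°
pole at origin: |s| = 2036, ∠ = 90.00° (in denominator)
|H| = 100 · 2063.4 / 1.1831e+10 ≈ 1.7441e-05
Gain = 20 log₁₀(1.7441e-05) ≈ -95.17 dB
∠H = 80.66° − 225.48° = -144.82°

ω = 1: 21.5 dB, -134.9°; ω = 2036: -95.2 dB, -144.8°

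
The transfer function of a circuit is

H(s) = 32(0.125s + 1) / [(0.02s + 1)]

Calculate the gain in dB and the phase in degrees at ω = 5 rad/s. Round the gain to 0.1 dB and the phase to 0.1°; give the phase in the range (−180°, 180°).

31.5 dB, 26.3°

At ω = 5 rad/s:
zero (1 + j5·0.125) = 1 + j0.625 → |·| ≈ 1.1792, ∠ ≈ 32.01°
pole (1 + j5·0.02) = 1 + j0.1 → |·| ≈ 1.005, ∠ ≈ 5.71°
|H| = 32 · 1.1792 / (1.005) ≈ 37.547
Gain = 20 log₁₀(37.547) ≈ 31.49 dB
∠H = (32.01°) − (5.71°) = 26.30°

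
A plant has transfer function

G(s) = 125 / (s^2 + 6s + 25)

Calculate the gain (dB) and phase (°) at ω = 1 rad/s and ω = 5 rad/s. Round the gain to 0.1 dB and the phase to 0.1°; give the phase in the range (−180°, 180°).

ω = 1: 14.1 dB, -14.0°; ω = 5: 12.4 dB, -90.0°

At s = jω = j1:
quadratic: (j1)² + 6·j1 + 25 = 24 + j6 → |·| ≈ 24.739, ∠ ≈ 14.04°
|G| = 125 / 24.739 ≈ 5.0528
Gain = 20 log₁₀(5.0528) ≈ 14.07 dB
∠G = 0.00° − 14.04° = -14.04°

At s = jω = j5:
quadratic: (j5)² + 6·j5 + 25 = 0 + j30 → |·| ≈ 30, ∠ ≈ 90.00°
|G| = 125 / 30 ≈ 4.1667
Gain = 20 log₁₀(4.1667) ≈ 12.40 dB
∠G = 0.00° − 90.00° = -90.00°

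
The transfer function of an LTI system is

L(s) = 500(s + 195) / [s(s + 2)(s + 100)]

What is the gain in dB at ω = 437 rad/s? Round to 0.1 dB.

At s = jω = j437:
zero (s+195): 195 + j437 → |·| = √(195²+437²) = √228994 ≈ 478.53, ∠ = arctan(437/195) ≈ 65.95°
pole (s+2): 2 + j437 → |·| = √(2²+437²) = √190973 ≈ 437, ∠ = arctan(437/2) ≈ 89.74°
pole (s+100): 100 + j437 → |·| = √(100²+437²) = √200969 ≈ 448.3, ∠ = arctan(437/100) ≈ 77.11°
pole at origin: |s| = 437, ∠ = 90.00° (in denominator)
|L| = 500 · 478.53 / 8.5611e+07 ≈ 0.0027948
Gain = 20 log₁₀(0.0027948) ≈ -51.07 dB

-51.1 dB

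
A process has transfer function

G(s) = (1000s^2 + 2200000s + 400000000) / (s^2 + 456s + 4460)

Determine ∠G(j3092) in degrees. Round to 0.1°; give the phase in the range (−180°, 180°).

-28.2°

Substitute s = j3092:
Numerator: 1000(j3092)^2 + 2200000(j3092) + 400000000 = -9160464000 + j6802400000
Denominator: (j3092)^2 + 456(j3092) + 4460 = -9556004 + j1409952
|N| = √(9160464000² + 6802400000²) ≈ 1.141e+10, ∠N ≈ 143.40°
|D| = √(9556004² + 1409952²) ≈ 9.6595e+06, ∠D ≈ 171.61°
∠G = 143.40° − 171.61° = -28.21°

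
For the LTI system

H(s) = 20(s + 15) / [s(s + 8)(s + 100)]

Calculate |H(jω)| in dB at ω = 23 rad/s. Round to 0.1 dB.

At s = jω = j23:
zero (s+15): 15 + j23 → |·| = √(15²+23²) = √754 ≈ 27.459, ∠ = arctan(23/15) ≈ 56.89°
pole (s+8): 8 + j23 → |·| = √(8²+23²) = √593 ≈ 24.352, ∠ = arctan(23/8) ≈ 70.82°
pole (s+100): 100 + j23 → |·| = √(100²+23²) = √10529 ≈ 102.61, ∠ = arctan(23/100) ≈ 12.95°
pole at origin: |s| = 23, ∠ = 90.00° (in denominator)
|H| = 20 · 27.459 / 57471 ≈ 0.0095558
Gain = 20 log₁₀(0.0095558) ≈ -40.39 dB

-40.4 dB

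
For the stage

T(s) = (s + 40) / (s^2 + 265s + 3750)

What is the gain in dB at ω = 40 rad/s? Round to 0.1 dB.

Substitute s = j40:
Numerator: (j40) + 40 = 40 + j40
Denominator: (j40)^2 + 265(j40) + 3750 = 2150 + j10600
|N| = √(40² + 40²) ≈ 56.569, ∠N ≈ 45.00°
|D| = √(2150² + 10600²) ≈ 10816, ∠D ≈ 78.53°
|T| = 56.569 / 10816 ≈ 0.0052301
Gain = 20 log₁₀(0.0052301) ≈ -45.63 dB

-45.6 dB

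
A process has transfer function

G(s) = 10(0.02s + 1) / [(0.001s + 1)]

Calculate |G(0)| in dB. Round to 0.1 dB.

20.0 dB

G(0) = 10 · 1 / 1 = 10
20 log₁₀(10) ≈ 20.00 dB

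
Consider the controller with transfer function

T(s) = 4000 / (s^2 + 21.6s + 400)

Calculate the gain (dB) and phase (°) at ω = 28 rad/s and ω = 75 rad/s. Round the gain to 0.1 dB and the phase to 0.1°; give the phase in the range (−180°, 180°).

At s = jω = j28:
quadratic: (j28)² + 21.6·j28 + 400 = -384 + j604.8 → |·| ≈ 716.41, ∠ ≈ 122.41°
|T| = 4000 / 716.41 ≈ 5.5834
Gain = 20 log₁₀(5.5834) ≈ 14.94 dB
∠T = 0.00° − 122.41° = -122.41°

At s = jω = j75:
quadratic: (j75)² + 21.6·j75 + 400 = -5225 + j1620 → |·| ≈ 5470.4, ∠ ≈ 162.77°
|T| = 4000 / 5470.4 ≈ 0.73121
Gain = 20 log₁₀(0.73121) ≈ -2.72 dB
∠T = 0.00° − 162.77° = -162.77°

ω = 28: 14.9 dB, -122.4°; ω = 75: -2.7 dB, -162.8°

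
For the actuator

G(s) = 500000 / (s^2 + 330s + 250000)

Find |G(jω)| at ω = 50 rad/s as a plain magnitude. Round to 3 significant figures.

At s = jω = j50:
quadratic: (j50)² + 330·j50 + 250000 = 247500 + j16500 → |·| ≈ 2.4805e+05, ∠ ≈ 3.81°
|G| = 500000 / 2.4805e+05 ≈ 2.0157

2.02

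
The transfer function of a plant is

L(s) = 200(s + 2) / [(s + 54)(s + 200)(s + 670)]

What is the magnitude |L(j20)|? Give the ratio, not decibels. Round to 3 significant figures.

At s = jω = j20:
zero (s+2): 2 + j20 → |·| = √(2²+20²) = √404 ≈ 20.1, ∠ = arctan(20/2) ≈ 84.29°
pole (s+54): 54 + j20 → |·| = √(54²+20²) = √3316 ≈ 57.585, ∠ = arctan(20/54) ≈ 20.32°
pole (s+200): 200 + j20 → |·| = √(200²+20²) = √40400 ≈ 201, ∠ = arctan(20/200) ≈ 5.71°
pole (s+670): 670 + j20 → |·| = √(670²+20²) = √449300 ≈ 670.3, ∠ = arctan(20/670) ≈ 1.71°
|L| = 200 · 20.1 / 7.7584e+06 ≈ 0.00051815

0.000518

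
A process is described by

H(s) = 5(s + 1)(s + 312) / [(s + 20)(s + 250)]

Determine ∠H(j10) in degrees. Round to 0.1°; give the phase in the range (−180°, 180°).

At s = jω = j10:
zero (s+1): 1 + j10 → |·| = √(1²+10²) = √101 ≈ 10.05, ∠ = arctan(10/1) ≈ 84.29°
zero (s+312): 312 + j10 → |·| = √(312²+10²) = √97444 ≈ 312.16, ∠ = arctan(10/312) ≈ 1.84°
pole (s+20): 20 + j10 → |·| = √(20²+10²) = √500 ≈ 22.361, ∠ = arctan(10/20) ≈ 26.57°
pole (s+250): 250 + j10 → |·| = √(250²+10²) = √62600 ≈ 250.2, ∠ = arctan(10/250) ≈ 2.29°
∠H = 86.13° − 28.86° = 57.27°

57.3°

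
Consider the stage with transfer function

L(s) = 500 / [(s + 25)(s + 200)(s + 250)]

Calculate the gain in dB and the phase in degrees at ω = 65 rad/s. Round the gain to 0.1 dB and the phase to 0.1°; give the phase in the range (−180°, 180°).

-77.6 dB, -101.5°

At s = jω = j65:
pole (s+25): 25 + j65 → |·| = √(25²+65²) = √4850 ≈ 69.642, ∠ = arctan(65/25) ≈ 68.96°
pole (s+200): 200 + j65 → |·| = √(200²+65²) = √44225 ≈ 210.3, ∠ = arctan(65/200) ≈ 18.00°
pole (s+250): 250 + j65 → |·| = √(250²+65²) = √66725 ≈ 258.31, ∠ = arctan(65/250) ≈ 14.57°
|L| = 500 / 3.7831e+06 ≈ 0.00013217
Gain = 20 log₁₀(0.00013217) ≈ -77.58 dB
∠L = 0.00° − 101.53° = -101.53°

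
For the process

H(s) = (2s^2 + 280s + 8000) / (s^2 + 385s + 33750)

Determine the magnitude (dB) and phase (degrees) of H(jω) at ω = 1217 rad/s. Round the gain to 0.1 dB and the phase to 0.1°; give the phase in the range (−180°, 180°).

5.8 dB, 11.4°

Substitute s = j1217:
Numerator: 2(j1217)^2 + 280(j1217) + 8000 = -2954178 + j340760
Denominator: (j1217)^2 + 385(j1217) + 33750 = -1447339 + j468545
|N| = √(2954178² + 340760²) ≈ 2.9738e+06, ∠N ≈ 173.42°
|D| = √(1447339² + 468545²) ≈ 1.5213e+06, ∠D ≈ 162.06°
|H| = 2.9738e+06 / 1.5213e+06 ≈ 1.9548
Gain = 20 log₁₀(1.9548) ≈ 5.82 dB
∠H = 173.42° − 162.06° = 11.36°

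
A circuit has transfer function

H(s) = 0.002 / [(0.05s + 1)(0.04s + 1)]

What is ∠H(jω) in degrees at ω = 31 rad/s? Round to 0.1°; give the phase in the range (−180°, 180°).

At ω = 31 rad/s:
pole (1 + j31·0.05) = 1 + j1.55 → |·| ≈ 1.8446, ∠ ≈ 57.17°
pole (1 + j31·0.04) = 1 + j1.24 → |·| ≈ 1.593, ∠ ≈ 51.12°
∠H = (0°) − (57.17° + 51.12°) = -108.29°

-108.3°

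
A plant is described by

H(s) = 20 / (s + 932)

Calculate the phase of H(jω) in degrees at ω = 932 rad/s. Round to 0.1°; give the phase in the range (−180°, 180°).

Substitute s = j932:
Numerator: 20 = 20 + j0
Denominator: (j932) + 932 = 932 + j932
|N| = √(20² + 0²) ≈ 20, ∠N ≈ 0.00°
|D| = √(932² + 932²) ≈ 1318, ∠D ≈ 45.00°
∠H = 0.00° − 45.00° = -45.00°

-45.0°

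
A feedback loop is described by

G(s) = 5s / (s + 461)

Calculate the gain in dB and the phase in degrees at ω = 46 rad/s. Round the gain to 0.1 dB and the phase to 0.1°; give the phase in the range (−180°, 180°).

At s = jω = j46:
zero at origin: s = j46 → |·| = 46, ∠ = 90.00°
pole (s+461): 461 + j46 → |·| = √(461²+46²) = √214637 ≈ 463.29, ∠ = arctan(46/461) ≈ 5.70°
|G| = 5 · 46 / 463.29 ≈ 0.49645
Gain = 20 log₁₀(0.49645) ≈ -6.08 dB
∠G = 90.00° − 5.70° = 84.30°

-6.1 dB, 84.3°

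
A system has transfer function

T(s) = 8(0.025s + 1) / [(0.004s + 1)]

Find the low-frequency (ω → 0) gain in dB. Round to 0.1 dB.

18.1 dB

T(0) = 8 · 1 / 1 = 8
20 log₁₀(8) ≈ 18.06 dB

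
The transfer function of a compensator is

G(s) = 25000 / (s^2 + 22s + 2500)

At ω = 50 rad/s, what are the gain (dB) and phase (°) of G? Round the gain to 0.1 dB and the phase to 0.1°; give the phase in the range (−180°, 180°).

27.1 dB, -90.0°

At s = jω = j50:
quadratic: (j50)² + 22·j50 + 2500 = 0 + j1100 → |·| ≈ 1100, ∠ ≈ 90.00°
|G| = 25000 / 1100 ≈ 22.727
Gain = 20 log₁₀(22.727) ≈ 27.13 dB
∠G = 0.00° − 90.00° = -90.00°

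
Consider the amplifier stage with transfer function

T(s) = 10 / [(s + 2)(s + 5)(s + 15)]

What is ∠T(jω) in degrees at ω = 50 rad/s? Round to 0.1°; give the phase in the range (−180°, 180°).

At s = jω = j50:
pole (s+2): 2 + j50 → |·| = √(2²+50²) = √2504 ≈ 50.04, ∠ = arctan(50/2) ≈ 87.71°
pole (s+5): 5 + j50 → |·| = √(5²+50²) = √2525 ≈ 50.249, ∠ = arctan(50/5) ≈ 84.29°
pole (s+15): 15 + j50 → |·| = √(15²+50²) = √2725 ≈ 52.202, ∠ = arctan(50/15) ≈ 73.30°
∠T = 0.00° − 245.30° = -245.30° ≡ 114.70° (principal value)

114.7°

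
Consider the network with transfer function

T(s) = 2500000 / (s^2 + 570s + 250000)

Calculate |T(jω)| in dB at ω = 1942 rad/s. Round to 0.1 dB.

At s = jω = j1942:
quadratic: (j1942)² + 570·j1942 + 250000 = -3521364 + j1106940 → |·| ≈ 3.6912e+06, ∠ ≈ 162.55°
|T| = 2500000 / 3.6912e+06 ≈ 0.67729
Gain = 20 log₁₀(0.67729) ≈ -3.38 dB

-3.4 dB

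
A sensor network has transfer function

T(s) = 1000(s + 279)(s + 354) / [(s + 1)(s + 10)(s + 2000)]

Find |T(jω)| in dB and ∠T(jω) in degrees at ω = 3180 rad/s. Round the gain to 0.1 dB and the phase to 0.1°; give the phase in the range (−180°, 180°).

-11.4 dB, -69.0°

At s = jω = j3180:
zero (s+279): 279 + j3180 → |·| = √(279²+3180²) = √10190241 ≈ 3192.2, ∠ = arctan(3180/279) ≈ 84.99°
zero (s+354): 354 + j3180 → |·| = √(354²+3180²) = √10237716 ≈ 3199.6, ∠ = arctan(3180/354) ≈ 83.65°
pole (s+1): 1 + j3180 → |·| = √(1²+3180²) = √10112401 ≈ 3180, ∠ = arctan(3180/1) ≈ 89.98°
pole (s+10): 10 + j3180 → |·| = √(10²+3180²) = √10112500 ≈ 3180, ∠ = arctan(3180/10) ≈ 89.82°
pole (s+2000): 2000 + j3180 → |·| = √(2000²+3180²) = √14112400 ≈ 3756.6, ∠ = arctan(3180/2000) ≈ 57.83°
|T| = 1000 · 1.0214e+07 / 3.7988e+10 ≈ 0.26887
Gain = 20 log₁₀(0.26887) ≈ -11.41 dB
∠T = 168.64° − 237.63° = -68.99°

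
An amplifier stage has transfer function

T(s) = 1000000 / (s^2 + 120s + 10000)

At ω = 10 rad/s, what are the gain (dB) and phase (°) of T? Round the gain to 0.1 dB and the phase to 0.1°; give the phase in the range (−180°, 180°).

At s = jω = j10:
quadratic: (j10)² + 120·j10 + 10000 = 9900 + j1200 → |·| ≈ 9972.5, ∠ ≈ 6.91°
|T| = 1000000 / 9972.5 ≈ 100.28
Gain = 20 log₁₀(100.28) ≈ 40.02 dB
∠T = 0.00° − 6.91° = -6.91°

40.0 dB, -6.9°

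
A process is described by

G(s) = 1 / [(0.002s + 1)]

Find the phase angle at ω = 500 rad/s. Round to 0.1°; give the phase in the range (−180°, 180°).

-45.0°

At ω = 500 rad/s:
pole (1 + j500·0.002) = 1 + j1 → |·| ≈ 1.4142, ∠ ≈ 45.00°
∠G = (0°) − (45.00°) = -45.00°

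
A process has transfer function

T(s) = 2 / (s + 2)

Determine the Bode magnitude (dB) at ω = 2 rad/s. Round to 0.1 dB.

-3.0 dB

Substitute s = j2:
Numerator: 2 = 2 + j0
Denominator: (j2) + 2 = 2 + j2
|N| = √(2² + 0²) ≈ 2, ∠N ≈ 0.00°
|D| = √(2² + 2²) ≈ 2.8284, ∠D ≈ 45.00°
|T| = 2 / 2.8284 ≈ 0.70711
Gain = 20 log₁₀(0.70711) ≈ -3.01 dB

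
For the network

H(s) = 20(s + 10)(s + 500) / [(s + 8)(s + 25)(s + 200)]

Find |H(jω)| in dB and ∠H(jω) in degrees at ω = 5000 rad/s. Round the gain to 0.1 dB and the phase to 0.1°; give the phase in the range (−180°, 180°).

At s = jω = j5000:
zero (s+10): 10 + j5000 → |·| = √(10²+5000²) = √25000100 ≈ 5000, ∠ = arctan(5000/10) ≈ 89.89°
zero (s+500): 500 + j5000 → |·| = √(500²+5000²) = √25250000 ≈ 5024.9, ∠ = arctan(5000/500) ≈ 84.29°
pole (s+8): 8 + j5000 → |·| = √(8²+5000²) = √25000064 ≈ 5000, ∠ = arctan(5000/8) ≈ 89.91°
pole (s+25): 25 + j5000 → |·| = √(25²+5000²) = √25000625 ≈ 5000.1, ∠ = arctan(5000/25) ≈ 89.71°
pole (s+200): 200 + j5000 → |·| = √(200²+5000²) = √25040000 ≈ 5004, ∠ = arctan(5000/200) ≈ 87.71°
|H| = 20 · 2.5124e+07 / 1.251e+11 ≈ 0.0040166
Gain = 20 log₁₀(0.0040166) ≈ -47.92 dB
∠H = 174.18° − 267.33° = -93.15°

-47.9 dB, -93.2°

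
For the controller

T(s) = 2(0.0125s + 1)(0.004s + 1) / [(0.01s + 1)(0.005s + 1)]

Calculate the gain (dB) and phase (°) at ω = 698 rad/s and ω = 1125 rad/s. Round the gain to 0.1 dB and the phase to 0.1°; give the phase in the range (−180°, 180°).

ω = 698: 6.2 dB, -2.1°; ω = 1125: 6.1 dB, -1.4°

At ω = 698 rad/s:
zero (1 + j698·0.0125) = 1 + j8.725 → |·| ≈ 8.7821, ∠ ≈ 83.46°
zero (1 + j698·0.004) = 1 + j2.792 → |·| ≈ 2.9657, ∠ ≈ 70.29°
pole (1 + j698·0.01) = 1 + j6.98 → |·| ≈ 7.0513, ∠ ≈ 81.85°
pole (1 + j698·0.005) = 1 + j3.49 → |·| ≈ 3.6304, ∠ ≈ 74.01°
|T| = 2 · 8.7821 · 2.9657 / (7.0513 · 3.6304) ≈ 2.0348
Gain = 20 log₁₀(2.0348) ≈ 6.17 dB
∠T = (83.46° + 70.29°) − (81.85° + 74.01°) = -2.11°

At ω = 1125 rad/s:
zero (1 + j1125·0.0125) = 1 + j14.0625 → |·| ≈ 14.098, ∠ ≈ 85.93°
zero (1 + j1125·0.004) = 1 + j4.5 → |·| ≈ 4.6098, ∠ ≈ 77.47°
pole (1 + j1125·0.01) = 1 + j11.25 → |·| ≈ 11.294, ∠ ≈ 84.92°
pole (1 + j1125·0.005) = 1 + j5.625 → |·| ≈ 5.7132, ∠ ≈ 79.92°
|T| = 2 · 14.098 · 4.6098 / (11.294 · 5.7132) ≈ 2.0144
Gain = 20 log₁₀(2.0144) ≈ 6.08 dB
∠T = (85.93° + 77.47°) − (84.92° + 79.92°) = -1.44°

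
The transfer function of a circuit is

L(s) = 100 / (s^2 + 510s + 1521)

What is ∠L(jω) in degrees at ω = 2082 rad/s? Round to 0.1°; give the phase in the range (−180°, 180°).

Substitute s = j2082:
Numerator: 100 = 100 + j0
Denominator: (j2082)^2 + 510(j2082) + 1521 = -4333203 + j1061820
|N| = √(100² + 0²) ≈ 100, ∠N ≈ 0.00°
|D| = √(4333203² + 1061820²) ≈ 4.4614e+06, ∠D ≈ 166.23°
∠L = 0.00° − 166.23° = -166.23°

-166.2°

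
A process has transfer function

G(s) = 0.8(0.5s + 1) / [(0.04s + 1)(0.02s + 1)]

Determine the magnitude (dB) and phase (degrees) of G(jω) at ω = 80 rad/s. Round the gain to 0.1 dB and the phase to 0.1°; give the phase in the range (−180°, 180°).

At ω = 80 rad/s:
zero (1 + j80·0.5) = 1 + j40 → |·| ≈ 40.012, ∠ ≈ 88.57°
pole (1 + j80·0.04) = 1 + j3.2 → |·| ≈ 3.3526, ∠ ≈ 72.65°
pole (1 + j80·0.02) = 1 + j1.6 → |·| ≈ 1.8868, ∠ ≈ 57.99°
|G| = 0.8 · 40.012 / (3.3526 · 1.8868) ≈ 5.0603
Gain = 20 log₁₀(5.0603) ≈ 14.08 dB
∠G = (88.57°) − (72.65° + 57.99°) = -42.07°

14.1 dB, -42.1°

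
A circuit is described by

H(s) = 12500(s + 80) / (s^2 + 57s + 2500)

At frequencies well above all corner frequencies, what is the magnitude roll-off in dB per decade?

-20 dB/decade

Each pole contributes −20 dB/decade at high frequency; each zero contributes +20 dB/decade.
Net: 1 zero(s) − 2 pole(s) → -20 dB/decade.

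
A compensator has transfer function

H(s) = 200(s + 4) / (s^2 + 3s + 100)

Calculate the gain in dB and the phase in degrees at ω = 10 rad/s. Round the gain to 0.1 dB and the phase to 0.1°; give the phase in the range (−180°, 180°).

At s = jω = j10:
zero (s+4): 4 + j10 → |·| = √(4²+10²) = √116 ≈ 10.77, ∠ = arctan(10/4) ≈ 68.20°
quadratic: (j10)² + 3·j10 + 100 = 0 + j30 → |·| ≈ 30, ∠ ≈ 90.00°
|H| = 200 · 10.77 / 30 ≈ 71.8
Gain = 20 log₁₀(71.8) ≈ 37.12 dB
∠H = 68.20° − 90.00° = -21.80°

37.1 dB, -21.8°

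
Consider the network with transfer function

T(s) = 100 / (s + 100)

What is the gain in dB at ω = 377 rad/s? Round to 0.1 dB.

-11.8 dB

Substitute s = j377:
Numerator: 100 = 100 + j0
Denominator: (j377) + 100 = 100 + j377
|N| = √(100² + 0²) ≈ 100, ∠N ≈ 0.00°
|D| = √(100² + 377²) ≈ 390.04, ∠D ≈ 75.14°
|T| = 100 / 390.04 ≈ 0.25638
Gain = 20 log₁₀(0.25638) ≈ -11.82 dB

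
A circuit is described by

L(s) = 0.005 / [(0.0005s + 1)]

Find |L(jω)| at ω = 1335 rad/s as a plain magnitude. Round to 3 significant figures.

At ω = 1335 rad/s:
pole (1 + j1335·0.0005) = 1 + j0.6675 → |·| ≈ 1.2023, ∠ ≈ 33.72°
|L| = 0.005 · 1 / (1.2023) ≈ 0.0041587

0.00416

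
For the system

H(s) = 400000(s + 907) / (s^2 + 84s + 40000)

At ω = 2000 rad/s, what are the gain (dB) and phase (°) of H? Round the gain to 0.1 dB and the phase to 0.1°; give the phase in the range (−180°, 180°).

46.9 dB, -112.0°

At s = jω = j2000:
zero (s+907): 907 + j2000 → |·| = √(907²+2000²) = √4822649 ≈ 2196.1, ∠ = arctan(2000/907) ≈ 65.61°
quadratic: (j2000)² + 84·j2000 + 40000 = -3960000 + j168000 → |·| ≈ 3.9636e+06, ∠ ≈ 177.57°
|H| = 400000 · 2196.1 / 3.9636e+06 ≈ 221.63
Gain = 20 log₁₀(221.63) ≈ 46.91 dB
∠H = 65.61° − 177.57° = -111.96°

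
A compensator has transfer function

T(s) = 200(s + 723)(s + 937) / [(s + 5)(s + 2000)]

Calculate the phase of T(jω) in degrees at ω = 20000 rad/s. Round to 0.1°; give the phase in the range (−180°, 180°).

At s = jω = j20000:
zero (s+723): 723 + j20000 → |·| = √(723²+20000²) = √400522729 ≈ 20013, ∠ = arctan(20000/723) ≈ 87.93°
zero (s+937): 937 + j20000 → |·| = √(937²+20000²) = √400877969 ≈ 20022, ∠ = arctan(20000/937) ≈ 87.32°
pole (s+5): 5 + j20000 → |·| = √(5²+20000²) = √400000025 ≈ 20000, ∠ = arctan(20000/5) ≈ 89.99°
pole (s+2000): 2000 + j20000 → |·| = √(2000²+20000²) = √404000000 ≈ 20100, ∠ = arctan(20000/2000) ≈ 84.29°
∠T = 175.25° − 174.28° = 0.97°

1.0°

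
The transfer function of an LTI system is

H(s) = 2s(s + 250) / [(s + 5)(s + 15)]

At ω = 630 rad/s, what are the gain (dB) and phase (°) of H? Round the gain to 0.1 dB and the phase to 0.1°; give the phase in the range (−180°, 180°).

At s = jω = j630:
zero (s+250): 250 + j630 → |·| = √(250²+630²) = √459400 ≈ 677.79, ∠ = arctan(630/250) ≈ 68.36°
zero at origin: s = j630 → |·| = 630, ∠ = 90.00°
pole (s+5): 5 + j630 → |·| = √(5²+630²) = √396925 ≈ 630.02, ∠ = arctan(630/5) ≈ 89.55°
pole (s+15): 15 + j630 → |·| = √(15²+630²) = √397125 ≈ 630.18, ∠ = arctan(630/15) ≈ 88.64°
|H| = 2 · 4.2701e+05 / 3.9703e+05 ≈ 2.151
Gain = 20 log₁₀(2.151) ≈ 6.65 dB
∠H = 158.36° − 178.19° = -19.83°

6.7 dB, -19.8°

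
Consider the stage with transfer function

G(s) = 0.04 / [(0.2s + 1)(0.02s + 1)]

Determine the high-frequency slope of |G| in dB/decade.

-40 dB/decade

Each pole contributes −20 dB/decade at high frequency; each zero contributes +20 dB/decade.
Net: 0 zero(s) − 2 pole(s) → -40 dB/decade.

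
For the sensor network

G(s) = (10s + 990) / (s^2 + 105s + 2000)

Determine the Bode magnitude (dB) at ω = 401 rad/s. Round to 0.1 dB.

Substitute s = j401:
Numerator: 10(j401) + 990 = 990 + j4010
Denominator: (j401)^2 + 105(j401) + 2000 = -158801 + j42105
|N| = √(990² + 4010²) ≈ 4130.4, ∠N ≈ 76.13°
|D| = √(158801² + 42105²) ≈ 1.6429e+05, ∠D ≈ 165.15°
|G| = 4130.4 / 1.6429e+05 ≈ 0.025141
Gain = 20 log₁₀(0.025141) ≈ -31.99 dB

-32.0 dB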